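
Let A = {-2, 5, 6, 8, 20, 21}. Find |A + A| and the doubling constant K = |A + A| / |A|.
K = |A + A| / |A| = 20/6 = 10/3

Enumerate A + A = {a + b : a, b ∈ A}. With |A| = 6, there are |A|^2 = 36 ordered sum pairs; collecting distinct values, A + A = {-4, 3, 4, 6, 10, 11, 12, 13, 14, 16, 18, 19, 25, 26, 27, 28, 29, 40, 41, 42}, so |A + A| = 20. Thus K = 20/6 = 10/3. For comparison, the minimum possible |A + A| over all 6-element sets is 2·6 − 1 = 11 (so min K = 11/6), attained only by arithmetic progressions.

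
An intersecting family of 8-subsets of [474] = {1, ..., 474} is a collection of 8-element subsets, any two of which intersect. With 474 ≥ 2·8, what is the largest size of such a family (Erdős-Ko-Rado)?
max |F| = C(473, 7) = 1005140898156252

Erdős-Ko-Rado (1961): when n ≥ 2k, max |F| = C(n−1, k−1). The bound is attained by the star {A : i ∈ A} for any fixed i ∈ [n]. Here C(474−1, 8−1) = C(473, 7) = 1005140898156252.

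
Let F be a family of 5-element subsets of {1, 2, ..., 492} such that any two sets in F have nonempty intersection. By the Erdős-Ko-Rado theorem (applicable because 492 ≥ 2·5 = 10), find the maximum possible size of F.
max |F| = C(491, 4) = 2392186370

Erdős-Ko-Rado (1961): when n ≥ 2k, max |F| = C(n−1, k−1). The bound is attained by the star {A : i ∈ A} for any fixed i ∈ [n]. Here C(492−1, 5−1) = C(491, 4) = 2392186370.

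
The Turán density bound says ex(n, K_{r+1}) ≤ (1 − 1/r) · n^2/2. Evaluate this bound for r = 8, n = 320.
Turán density bound = (7/8) · 320^2/2 = 44800

Turán's theorem: ex(n, K_{r+1}) is achieved by the complete r-partite Turán graph T(n, r) with parts as balanced as possible, and is at most (1 − 1/r) · n^2/2. For r = 8, n = 320: the density bound is (7/8) · 102400/2 = 44800. Since 8 ∣ 320, the Turán graph T(320, 8) has parts of equal size 40, and its edge count e(T(320, 8)) = 44800 attains the density bound exactly.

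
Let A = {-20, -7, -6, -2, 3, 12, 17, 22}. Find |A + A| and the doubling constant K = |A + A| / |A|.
K = |A + A| / |A| = 27/8

Enumerate A + A = {a + b : a, b ∈ A}. With |A| = 8, there are |A|^2 = 64 ordered sum pairs; collecting distinct values, A + A = {-40, -27, -26, -22, -17, -14, -13, -12, -9, -8, -4, -3, 1, 2, 5, 6, 10, 11, 15, 16, 20, 24, 25, 29, 34, 39, 44}, so |A + A| = 27. Thus K = 27/8. For comparison, the minimum possible |A + A| over all 8-element sets is 2·8 − 1 = 15 (so min K = 15/8), attained only by arithmetic progressions.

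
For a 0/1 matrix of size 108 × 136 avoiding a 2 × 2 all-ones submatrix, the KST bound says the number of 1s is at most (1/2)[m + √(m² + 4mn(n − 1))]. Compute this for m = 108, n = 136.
z(108, 136; 2, 2) ≤ (1/2)[108 + √(108² + 4·108·136·135)] = (1/2)[108 + √7943184] = 1463.1827

Kővári–Sós–Turán: let r_1, ..., r_108 be the row sums and z = Σ r_i the total number of 1s. Each pair of columns can share at most one row with both entries 1 (else a 2×2 all-ones block appears), so Σ_i C(r_i, 2) ≤ C(136, 2) = 9180. By convexity Σ_i C(r_i, 2) ≥ 108·C(z/108, 2) = z(z − 108)/(2·108), giving z² − 108z − 108·136·135 ≤ 0 and hence z ≤ (1/2)[108 + √(11664 + 4·1982880)] = (1/2)[108 + √7943184] ≈ (1/2)(108 + 2818.3655) = 1463.1827.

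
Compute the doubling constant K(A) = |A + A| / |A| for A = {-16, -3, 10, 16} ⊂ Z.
K = |A + A| / |A| = 9/4

Enumerate A + A = {a + b : a, b ∈ A}. With |A| = 4, there are |A|^2 = 16 ordered sum pairs; collecting distinct values, A + A = {-32, -19, -6, 0, 7, 13, 20, 26, 32}, so |A + A| = 9. Thus K = 9/4. For comparison, the minimum possible |A + A| over all 4-element sets is 2·4 − 1 = 7 (so min K = 7/4), attained only by arithmetic progressions.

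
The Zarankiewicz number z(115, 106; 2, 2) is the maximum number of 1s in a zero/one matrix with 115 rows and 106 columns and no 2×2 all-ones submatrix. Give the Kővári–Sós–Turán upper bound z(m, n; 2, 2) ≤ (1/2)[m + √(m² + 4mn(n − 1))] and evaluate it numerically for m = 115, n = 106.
z(115, 106; 2, 2) ≤ (1/2)[115 + √(115² + 4·115·106·105)] = (1/2)[115 + √5133025] = 1190.309

Kővári–Sós–Turán: let r_1, ..., r_115 be the row sums and z = Σ r_i the total number of 1s. Each pair of columns can share at most one row with both entries 1 (else a 2×2 all-ones block appears), so Σ_i C(r_i, 2) ≤ C(106, 2) = 5565. By convexity Σ_i C(r_i, 2) ≥ 115·C(z/115, 2) = z(z − 115)/(2·115), giving z² − 115z − 115·106·105 ≤ 0 and hence z ≤ (1/2)[115 + √(13225 + 4·1279950)] = (1/2)[115 + √5133025] ≈ (1/2)(115 + 2265.618) = 1190.309.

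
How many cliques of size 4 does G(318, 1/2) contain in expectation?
E[# K_4] = C(318, 4) · (1/2)^C(4, 2) = 418092885 / 2^6 = 6532701.328125

For each 4-subset S of vertices (there are C(318, 4) = 418092885 such S), let X_S = 1 if S induces a K_4 (all C(4, 2) = 6 edges present). Then P(X_S = 1) = (1/2)^6 = 1/64. By linearity of expectation, E[# K_4] = C(318, 4) · (1/2)^6 = 418092885 / 64 = 6532701.328125.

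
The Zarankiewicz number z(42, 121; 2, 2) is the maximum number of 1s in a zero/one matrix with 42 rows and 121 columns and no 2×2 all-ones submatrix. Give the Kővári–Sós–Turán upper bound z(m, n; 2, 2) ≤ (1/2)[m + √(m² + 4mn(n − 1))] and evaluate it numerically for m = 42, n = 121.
z(42, 121; 2, 2) ≤ (1/2)[42 + √(42² + 4·42·121·120)] = (1/2)[42 + √2441124] = 802.2048

Kővári–Sós–Turán: let r_1, ..., r_42 be the row sums and z = Σ r_i the total number of 1s. Each pair of columns can share at most one row with both entries 1 (else a 2×2 all-ones block appears), so Σ_i C(r_i, 2) ≤ C(121, 2) = 7260. By convexity Σ_i C(r_i, 2) ≥ 42·C(z/42, 2) = z(z − 42)/(2·42), giving z² − 42z − 42·121·120 ≤ 0 and hence z ≤ (1/2)[42 + √(1764 + 4·609840)] = (1/2)[42 + √2441124] ≈ (1/2)(42 + 1562.4097) = 802.2048.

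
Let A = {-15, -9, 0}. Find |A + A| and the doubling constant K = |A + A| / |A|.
K = |A + A| / |A| = 6/3 = 2

Enumerate A + A = {a + b : a, b ∈ A}. With |A| = 3, there are |A|^2 = 9 ordered sum pairs; collecting distinct values, A + A = {-30, -24, -18, -15, -9, 0}, so |A + A| = 6. Thus K = 6/3 = 2. For comparison, the minimum possible |A + A| over all 3-element sets is 2·3 − 1 = 5 (so min K = 5/3), attained only by arithmetic progressions.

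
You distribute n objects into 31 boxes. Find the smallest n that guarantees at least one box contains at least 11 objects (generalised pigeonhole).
n = (11 − 1)·31 + 1 = 311

By the generalised pigeonhole principle, to guarantee some box contains ≥ r objects we need more than (r − 1) · k objects total. Threshold: n = (r − 1) · k + 1. With r = 11 and k = 31: n = 10 · 31 + 1 = 310 + 1 = 311. For n = 310 = 10 · 31, we can put exactly 10 objects in every box, avoiding 11 in any single one — so 311 is tight.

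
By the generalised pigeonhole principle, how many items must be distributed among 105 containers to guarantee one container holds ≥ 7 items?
n = (7 − 1)·105 + 1 = 631

By the generalised pigeonhole principle, to guarantee some box contains ≥ r objects we need more than (r − 1) · k objects total. Threshold: n = (r − 1) · k + 1. With r = 7 and k = 105: n = 6 · 105 + 1 = 630 + 1 = 631. For n = 630 = 6 · 105, we can put exactly 6 objects in every box, avoiding 7 in any single one — so 631 is tight.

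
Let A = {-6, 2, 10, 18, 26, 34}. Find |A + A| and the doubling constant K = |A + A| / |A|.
K = |A + A| / |A| = 11/6

Enumerate A + A = {a + b : a, b ∈ A}. With |A| = 6, there are |A|^2 = 36 ordered sum pairs; collecting distinct values, A + A = {-12, -4, 4, 12, 20, 28, 36, 44, 52, 60, 68}, so |A + A| = 11. Thus K = 11/6. Here |A + A| = 2|A| − 1 = 11, the minimum possible — so K = 11/6 is minimal, which holds iff A is an arithmetic progression.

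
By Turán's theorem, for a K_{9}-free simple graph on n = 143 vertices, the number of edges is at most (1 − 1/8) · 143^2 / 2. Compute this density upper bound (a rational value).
Turán density bound = (7/8) · 143^2/2 = 143143/16 ≈ 8946.4375

Turán's theorem: ex(n, K_{r+1}) is achieved by the complete r-partite Turán graph T(n, r) with parts as balanced as possible, and is at most (1 − 1/r) · n^2/2. For r = 8, n = 143: the density bound is (7/8) · 20449/2 = 143143/16 ≈ 8946.4375. The integer-valued extremum is e(T(143, 8)) = 8946, which is strictly less than the density bound 143143/16 since 8 ∤ 143 (the parts of T(143, 8) cannot all be equal).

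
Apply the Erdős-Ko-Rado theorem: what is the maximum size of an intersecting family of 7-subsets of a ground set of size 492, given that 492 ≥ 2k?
max |F| = C(491, 6) = 18872915147478

Erdős-Ko-Rado (1961): when n ≥ 2k, max |F| = C(n−1, k−1). The bound is attained by the star {A : i ∈ A} for any fixed i ∈ [n]. Here C(492−1, 7−1) = C(491, 6) = 18872915147478.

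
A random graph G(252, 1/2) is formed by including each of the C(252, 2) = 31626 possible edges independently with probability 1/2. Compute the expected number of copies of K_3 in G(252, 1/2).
E[# K_3] = C(252, 3) · (1/2)^C(3, 2) = 2635500 / 2^3 = 658875/2 = 329437.5

For each 3-subset S of vertices (there are C(252, 3) = 2635500 such S), let X_S = 1 if S induces a K_3 (all C(3, 2) = 3 edges present). Then P(X_S = 1) = (1/2)^3 = 1/8. By linearity of expectation, E[# K_3] = C(252, 3) · (1/2)^3 = 2635500 / 8 = 658875/2 = 329437.5.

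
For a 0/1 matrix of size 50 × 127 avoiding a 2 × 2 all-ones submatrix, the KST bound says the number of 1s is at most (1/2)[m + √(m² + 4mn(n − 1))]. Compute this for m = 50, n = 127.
z(50, 127; 2, 2) ≤ (1/2)[50 + √(50² + 4·50·127·126)] = (1/2)[50 + √3202900] = 919.8324

Kővári–Sós–Turán: let r_1, ..., r_50 be the row sums and z = Σ r_i the total number of 1s. Each pair of columns can share at most one row with both entries 1 (else a 2×2 all-ones block appears), so Σ_i C(r_i, 2) ≤ C(127, 2) = 8001. By convexity Σ_i C(r_i, 2) ≥ 50·C(z/50, 2) = z(z − 50)/(2·50), giving z² − 50z − 50·127·126 ≤ 0 and hence z ≤ (1/2)[50 + √(2500 + 4·800100)] = (1/2)[50 + √3202900] ≈ (1/2)(50 + 1789.6648) = 919.8324.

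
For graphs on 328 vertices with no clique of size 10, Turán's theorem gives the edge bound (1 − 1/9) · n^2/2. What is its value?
Turán density bound = (8/9) · 328^2/2 = 430336/9 ≈ 47815.1111

Turán's theorem: ex(n, K_{r+1}) is achieved by the complete r-partite Turán graph T(n, r) with parts as balanced as possible, and is at most (1 − 1/r) · n^2/2. For r = 9, n = 328: the density bound is (8/9) · 107584/2 = 430336/9 ≈ 47815.1111. The integer-valued extremum is e(T(328, 9)) = 47814, which is strictly less than the density bound 430336/9 since 9 ∤ 328 (the parts of T(328, 9) cannot all be equal).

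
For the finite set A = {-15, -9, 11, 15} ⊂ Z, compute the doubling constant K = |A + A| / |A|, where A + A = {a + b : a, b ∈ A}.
K = |A + A| / |A| = 10/4 = 5/2

Enumerate A + A = {a + b : a, b ∈ A}. With |A| = 4, there are |A|^2 = 16 ordered sum pairs; collecting distinct values, A + A = {-30, -24, -18, -4, 0, 2, 6, 22, 26, 30}, so |A + A| = 10. Thus K = 10/4 = 5/2. For comparison, the minimum possible |A + A| over all 4-element sets is 2·4 − 1 = 7 (so min K = 7/4), attained only by arithmetic progressions.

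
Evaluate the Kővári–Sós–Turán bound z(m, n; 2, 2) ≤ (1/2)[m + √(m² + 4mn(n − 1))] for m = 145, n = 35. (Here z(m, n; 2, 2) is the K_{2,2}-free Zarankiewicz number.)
z(145, 35; 2, 2) ≤ (1/2)[145 + √(145² + 4·145·35·34)] = (1/2)[145 + √711225] = 494.1708

Kővári–Sós–Turán: let r_1, ..., r_145 be the row sums and z = Σ r_i the total number of 1s. Each pair of columns can share at most one row with both entries 1 (else a 2×2 all-ones block appears), so Σ_i C(r_i, 2) ≤ C(35, 2) = 595. By convexity Σ_i C(r_i, 2) ≥ 145·C(z/145, 2) = z(z − 145)/(2·145), giving z² − 145z − 145·35·34 ≤ 0 and hence z ≤ (1/2)[145 + √(21025 + 4·172550)] = (1/2)[145 + √711225] ≈ (1/2)(145 + 843.3416) = 494.1708.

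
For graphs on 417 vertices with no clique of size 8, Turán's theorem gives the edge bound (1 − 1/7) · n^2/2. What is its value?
Turán density bound = (6/7) · 417^2/2 = 521667/7 ≈ 74523.8571

Turán's theorem: ex(n, K_{r+1}) is achieved by the complete r-partite Turán graph T(n, r) with parts as balanced as possible, and is at most (1 − 1/r) · n^2/2. For r = 7, n = 417: the density bound is (6/7) · 173889/2 = 521667/7 ≈ 74523.8571. The integer-valued extremum is e(T(417, 7)) = 74523, which is strictly less than the density bound 521667/7 since 7 ∤ 417 (the parts of T(417, 7) cannot all be equal).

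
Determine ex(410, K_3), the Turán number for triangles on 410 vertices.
ex(410, K_3) = ⌊410^2/4⌋ = 42025

Mantel (1907): a triangle-free graph on n vertices has at most ⌊n^2/4⌋ edges, with equality for the complete bipartite graph K_{⌊n/2⌋, ⌈n/2⌉}. For n = 410: ⌊410^2/4⌋ = ⌊168100/4⌋ = 42025. The extremal graph is K_{205, 205}, which has 205·205 = 42025 edges.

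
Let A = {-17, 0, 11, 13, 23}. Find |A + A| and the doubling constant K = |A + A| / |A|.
K = |A + A| / |A| = 15/5 = 3

Enumerate A + A = {a + b : a, b ∈ A}. With |A| = 5, there are |A|^2 = 25 ordered sum pairs; collecting distinct values, A + A = {-34, -17, -6, -4, 0, 6, 11, 13, 22, 23, 24, 26, 34, 36, 46}, so |A + A| = 15. Thus K = 15/5 = 3. For comparison, the minimum possible |A + A| over all 5-element sets is 2·5 − 1 = 9 (so min K = 9/5), attained only by arithmetic progressions.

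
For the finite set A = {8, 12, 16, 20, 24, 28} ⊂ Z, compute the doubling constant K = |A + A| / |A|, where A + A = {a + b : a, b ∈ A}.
K = |A + A| / |A| = 11/6

Enumerate A + A = {a + b : a, b ∈ A}. With |A| = 6, there are |A|^2 = 36 ordered sum pairs; collecting distinct values, A + A = {16, 20, 24, 28, 32, 36, 40, 44, 48, 52, 56}, so |A + A| = 11. Thus K = 11/6. Here |A + A| = 2|A| − 1 = 11, the minimum possible — so K = 11/6 is minimal, which holds iff A is an arithmetic progression.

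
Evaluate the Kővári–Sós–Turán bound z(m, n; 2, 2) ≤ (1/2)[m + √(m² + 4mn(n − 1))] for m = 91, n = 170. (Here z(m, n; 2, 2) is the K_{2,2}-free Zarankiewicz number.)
z(91, 170; 2, 2) ≤ (1/2)[91 + √(91² + 4·91·170·169)] = (1/2)[91 + √10466001] = 1663.06

Kővári–Sós–Turán: let r_1, ..., r_91 be the row sums and z = Σ r_i the total number of 1s. Each pair of columns can share at most one row with both entries 1 (else a 2×2 all-ones block appears), so Σ_i C(r_i, 2) ≤ C(170, 2) = 14365. By convexity Σ_i C(r_i, 2) ≥ 91·C(z/91, 2) = z(z − 91)/(2·91), giving z² − 91z − 91·170·169 ≤ 0 and hence z ≤ (1/2)[91 + √(8281 + 4·2614430)] = (1/2)[91 + √10466001] ≈ (1/2)(91 + 3235.1199) = 1663.06.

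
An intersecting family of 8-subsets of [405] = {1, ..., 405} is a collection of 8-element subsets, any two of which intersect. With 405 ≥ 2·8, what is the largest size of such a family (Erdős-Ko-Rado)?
max |F| = C(404, 7) = 330782297702480

The Erdős-Ko-Rado theorem states: for n ≥ 2k, an intersecting family of k-subsets of an n-element set has size at most C(n − 1, k − 1), with equality for 'star' families {A ⊆ [n] : |A| = k, i ∈ A} (fix an element i). For n = 405, k = 8: C(404, 7) = 330782297702480.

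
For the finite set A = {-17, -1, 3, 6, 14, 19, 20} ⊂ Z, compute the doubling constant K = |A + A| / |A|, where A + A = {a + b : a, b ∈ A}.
K = |A + A| / |A| = 27/7

Enumerate A + A = {a + b : a, b ∈ A}. With |A| = 7, there are |A|^2 = 49 ordered sum pairs; collecting distinct values, A + A = {-34, -18, -14, -11, -3, -2, 2, 3, 5, 6, 9, 12, 13, 17, 18, 19, 20, 22, 23, 25, 26, 28, 33, 34, 38, 39, 40}, so |A + A| = 27. Thus K = 27/7. For comparison, the minimum possible |A + A| over all 7-element sets is 2·7 − 1 = 13 (so min K = 13/7), attained only by arithmetic progressions.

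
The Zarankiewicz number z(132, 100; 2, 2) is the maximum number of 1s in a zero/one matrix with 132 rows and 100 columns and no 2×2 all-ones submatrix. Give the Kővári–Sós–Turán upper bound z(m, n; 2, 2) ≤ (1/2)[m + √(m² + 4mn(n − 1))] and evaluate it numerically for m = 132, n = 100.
z(132, 100; 2, 2) ≤ (1/2)[132 + √(132² + 4·132·100·99)] = (1/2)[132 + √5244624] = 1211.0572

Kővári–Sós–Turán: let r_1, ..., r_132 be the row sums and z = Σ r_i the total number of 1s. Each pair of columns can share at most one row with both entries 1 (else a 2×2 all-ones block appears), so Σ_i C(r_i, 2) ≤ C(100, 2) = 4950. By convexity Σ_i C(r_i, 2) ≥ 132·C(z/132, 2) = z(z − 132)/(2·132), giving z² − 132z − 132·100·99 ≤ 0 and hence z ≤ (1/2)[132 + √(17424 + 4·1306800)] = (1/2)[132 + √5244624] ≈ (1/2)(132 + 2290.1144) = 1211.0572.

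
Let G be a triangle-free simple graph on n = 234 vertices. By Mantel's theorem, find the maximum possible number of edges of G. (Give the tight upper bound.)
ex(234, K_3) = ⌊234^2/4⌋ = 13689

Mantel (1907): a triangle-free graph on n vertices has at most ⌊n^2/4⌋ edges, with equality for the complete bipartite graph K_{⌊n/2⌋, ⌈n/2⌉}. For n = 234: ⌊234^2/4⌋ = ⌊54756/4⌋ = 13689. The extremal graph is K_{117, 117}, which has 117·117 = 13689 edges.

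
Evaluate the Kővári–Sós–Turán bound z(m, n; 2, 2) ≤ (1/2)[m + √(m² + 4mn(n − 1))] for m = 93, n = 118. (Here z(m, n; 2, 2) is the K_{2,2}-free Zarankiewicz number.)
z(93, 118; 2, 2) ≤ (1/2)[93 + √(93² + 4·93·118·117)] = (1/2)[93 + √5144481] = 1180.5724

Kővári–Sós–Turán: let r_1, ..., r_93 be the row sums and z = Σ r_i the total number of 1s. Each pair of columns can share at most one row with both entries 1 (else a 2×2 all-ones block appears), so Σ_i C(r_i, 2) ≤ C(118, 2) = 6903. By convexity Σ_i C(r_i, 2) ≥ 93·C(z/93, 2) = z(z − 93)/(2·93), giving z² − 93z − 93·118·117 ≤ 0 and hence z ≤ (1/2)[93 + √(8649 + 4·1283958)] = (1/2)[93 + √5144481] ≈ (1/2)(93 + 2268.1448) = 1180.5724.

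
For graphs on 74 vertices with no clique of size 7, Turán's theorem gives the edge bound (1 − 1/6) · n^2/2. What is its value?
Turán density bound = (5/6) · 74^2/2 = 6845/3 ≈ 2281.6667

Turán's theorem: ex(n, K_{r+1}) is achieved by the complete r-partite Turán graph T(n, r) with parts as balanced as possible, and is at most (1 − 1/r) · n^2/2. For r = 6, n = 74: the density bound is (5/6) · 5476/2 = 6845/3 ≈ 2281.6667. The integer-valued extremum is e(T(74, 6)) = 2281, which is strictly less than the density bound 6845/3 since 6 ∤ 74 (the parts of T(74, 6) cannot all be equal).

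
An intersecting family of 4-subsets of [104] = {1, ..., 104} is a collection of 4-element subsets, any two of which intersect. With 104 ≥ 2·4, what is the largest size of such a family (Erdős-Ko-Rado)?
max |F| = C(103, 3) = 176851

The Erdős-Ko-Rado theorem states: for n ≥ 2k, an intersecting family of k-subsets of an n-element set has size at most C(n − 1, k − 1), with equality for 'star' families {A ⊆ [n] : |A| = k, i ∈ A} (fix an element i). For n = 104, k = 4: C(103, 3) = 176851.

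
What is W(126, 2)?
W(126, 2) = 126 + 1 = 127

A 2-term AP is any pair of integers, so a monochromatic 2-AP exists iff some colour is used at least twice. With 126 colours, the colouring i ↦ i on {1, ..., 126} uses each colour once, avoiding any monochromatic pair, so W(126, 2) > 126. For {1, ..., 127}, pigeonhole forces two integers of the same colour, which form a monochromatic 2-AP. Hence W(126, 2) = 127.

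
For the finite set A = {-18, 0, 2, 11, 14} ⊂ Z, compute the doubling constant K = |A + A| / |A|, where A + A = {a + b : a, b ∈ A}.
K = |A + A| / |A| = 15/5 = 3

Enumerate A + A = {a + b : a, b ∈ A}. With |A| = 5, there are |A|^2 = 25 ordered sum pairs; collecting distinct values, A + A = {-36, -18, -16, -7, -4, 0, 2, 4, 11, 13, 14, 16, 22, 25, 28}, so |A + A| = 15. Thus K = 15/5 = 3. For comparison, the minimum possible |A + A| over all 5-element sets is 2·5 − 1 = 9 (so min K = 9/5), attained only by arithmetic progressions.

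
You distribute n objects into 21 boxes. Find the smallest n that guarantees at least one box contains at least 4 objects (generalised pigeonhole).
n = (4 − 1)·21 + 1 = 64

By the generalised pigeonhole principle, to guarantee some box contains ≥ r objects we need more than (r − 1) · k objects total. Threshold: n = (r − 1) · k + 1. With r = 4 and k = 21: n = 3 · 21 + 1 = 63 + 1 = 64. For n = 63 = 3 · 21, we can put exactly 3 objects in every box, avoiding 4 in any single one — so 64 is tight.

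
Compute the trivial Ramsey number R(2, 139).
R(2, 139) = 139

R(2, k) = k for all k ≥ 2: in a 2-colouring of K_k, either some edge is red (a red K_2) or all edges are blue (a blue K_k). And K_{138} coloured all-blue has no blue K_139, so R(2, 139) > 138. Hence R(2, 139) = 139.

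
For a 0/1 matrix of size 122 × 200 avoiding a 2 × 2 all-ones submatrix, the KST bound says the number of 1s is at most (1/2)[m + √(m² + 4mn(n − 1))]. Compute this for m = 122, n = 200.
z(122, 200; 2, 2) ≤ (1/2)[122 + √(122² + 4·122·200·199)] = (1/2)[122 + √19437284] = 2265.3868

Kővári–Sós–Turán: let r_1, ..., r_122 be the row sums and z = Σ r_i the total number of 1s. Each pair of columns can share at most one row with both entries 1 (else a 2×2 all-ones block appears), so Σ_i C(r_i, 2) ≤ C(200, 2) = 19900. By convexity Σ_i C(r_i, 2) ≥ 122·C(z/122, 2) = z(z − 122)/(2·122), giving z² − 122z − 122·200·199 ≤ 0 and hence z ≤ (1/2)[122 + √(14884 + 4·4855600)] = (1/2)[122 + √19437284] ≈ (1/2)(122 + 4408.7735) = 2265.3868.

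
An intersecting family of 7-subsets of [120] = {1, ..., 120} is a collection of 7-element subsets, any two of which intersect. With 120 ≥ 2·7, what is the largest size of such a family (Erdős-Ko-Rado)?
max |F| = C(119, 6) = 3470108187

Erdős-Ko-Rado (1961): when n ≥ 2k, max |F| = C(n−1, k−1). The bound is attained by the star {A : i ∈ A} for any fixed i ∈ [n]. Here C(120−1, 7−1) = C(119, 6) = 3470108187.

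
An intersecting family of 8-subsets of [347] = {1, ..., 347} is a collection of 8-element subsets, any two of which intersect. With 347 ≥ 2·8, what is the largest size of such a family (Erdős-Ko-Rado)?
max |F| = C(346, 7) = 110809404801480

Erdős-Ko-Rado (1961): when n ≥ 2k, max |F| = C(n−1, k−1). The bound is attained by the star {A : i ∈ A} for any fixed i ∈ [n]. Here C(347−1, 8−1) = C(346, 7) = 110809404801480.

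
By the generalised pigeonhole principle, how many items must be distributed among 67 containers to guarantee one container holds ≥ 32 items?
n = (32 − 1)·67 + 1 = 2078

By the generalised pigeonhole principle, to guarantee some box contains ≥ r objects we need more than (r − 1) · k objects total. Threshold: n = (r − 1) · k + 1. With r = 32 and k = 67: n = 31 · 67 + 1 = 2077 + 1 = 2078. For n = 2077 = 31 · 67, we can put exactly 31 objects in every box, avoiding 32 in any single one — so 2078 is tight.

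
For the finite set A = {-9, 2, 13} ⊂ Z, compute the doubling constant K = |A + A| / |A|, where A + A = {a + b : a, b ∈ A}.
K = |A + A| / |A| = 5/3

Enumerate A + A = {a + b : a, b ∈ A}. With |A| = 3, there are |A|^2 = 9 ordered sum pairs; collecting distinct values, A + A = {-18, -7, 4, 15, 26}, so |A + A| = 5. Thus K = 5/3. Here |A + A| = 2|A| − 1 = 5, the minimum possible — so K = 5/3 is minimal, which holds iff A is an arithmetic progression.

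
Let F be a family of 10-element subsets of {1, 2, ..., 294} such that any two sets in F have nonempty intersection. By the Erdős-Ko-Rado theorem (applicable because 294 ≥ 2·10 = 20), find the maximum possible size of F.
max |F| = C(293, 9) = 38740172144007620

The Erdős-Ko-Rado theorem states: for n ≥ 2k, an intersecting family of k-subsets of an n-element set has size at most C(n − 1, k − 1), with equality for 'star' families {A ⊆ [n] : |A| = k, i ∈ A} (fix an element i). For n = 294, k = 10: C(293, 9) = 38740172144007620.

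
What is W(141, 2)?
W(141, 2) = 141 + 1 = 142

A 2-term AP is any pair of integers, so a monochromatic 2-AP exists iff some colour is used at least twice. With 141 colours, the colouring i ↦ i on {1, ..., 141} uses each colour once, avoiding any monochromatic pair, so W(141, 2) > 141. For {1, ..., 142}, pigeonhole forces two integers of the same colour, which form a monochromatic 2-AP. Hence W(141, 2) = 142.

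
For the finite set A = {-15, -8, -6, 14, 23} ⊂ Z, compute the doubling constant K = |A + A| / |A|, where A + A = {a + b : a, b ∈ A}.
K = |A + A| / |A| = 14/5

Enumerate A + A = {a + b : a, b ∈ A}. With |A| = 5, there are |A|^2 = 25 ordered sum pairs; collecting distinct values, A + A = {-30, -23, -21, -16, -14, -12, -1, 6, 8, 15, 17, 28, 37, 46}, so |A + A| = 14. Thus K = 14/5. For comparison, the minimum possible |A + A| over all 5-element sets is 2·5 − 1 = 9 (so min K = 9/5), attained only by arithmetic progressions.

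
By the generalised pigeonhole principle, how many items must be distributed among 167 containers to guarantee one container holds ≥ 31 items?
n = (31 − 1)·167 + 1 = 5011

By the generalised pigeonhole principle, to guarantee some box contains ≥ r objects we need more than (r − 1) · k objects total. Threshold: n = (r − 1) · k + 1. With r = 31 and k = 167: n = 30 · 167 + 1 = 5010 + 1 = 5011. For n = 5010 = 30 · 167, we can put exactly 30 objects in every box, avoiding 31 in any single one — so 5011 is tight.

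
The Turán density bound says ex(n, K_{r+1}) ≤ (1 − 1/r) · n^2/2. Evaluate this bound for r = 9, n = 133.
Turán density bound = (8/9) · 133^2/2 = 70756/9 ≈ 7861.7778

Turán's theorem: ex(n, K_{r+1}) is achieved by the complete r-partite Turán graph T(n, r) with parts as balanced as possible, and is at most (1 − 1/r) · n^2/2. For r = 9, n = 133: the density bound is (8/9) · 17689/2 = 70756/9 ≈ 7861.7778. The integer-valued extremum is e(T(133, 9)) = 7861, which is strictly less than the density bound 70756/9 since 9 ∤ 133 (the parts of T(133, 9) cannot all be equal).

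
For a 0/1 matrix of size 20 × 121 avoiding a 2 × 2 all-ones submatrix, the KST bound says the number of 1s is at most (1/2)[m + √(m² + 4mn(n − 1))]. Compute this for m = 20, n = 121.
z(20, 121; 2, 2) ≤ (1/2)[20 + √(20² + 4·20·121·120)] = (1/2)[20 + √1162000] = 548.9805

Kővári–Sós–Turán: let r_1, ..., r_20 be the row sums and z = Σ r_i the total number of 1s. Each pair of columns can share at most one row with both entries 1 (else a 2×2 all-ones block appears), so Σ_i C(r_i, 2) ≤ C(121, 2) = 7260. By convexity Σ_i C(r_i, 2) ≥ 20·C(z/20, 2) = z(z − 20)/(2·20), giving z² − 20z − 20·121·120 ≤ 0 and hence z ≤ (1/2)[20 + √(400 + 4·290400)] = (1/2)[20 + √1162000] ≈ (1/2)(20 + 1077.961) = 548.9805.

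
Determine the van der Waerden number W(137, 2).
W(137, 2) = 137 + 1 = 138

A 2-term AP is any pair of integers, so a monochromatic 2-AP exists iff some colour is used at least twice. With 137 colours, the colouring i ↦ i on {1, ..., 137} uses each colour once, avoiding any monochromatic pair, so W(137, 2) > 137. For {1, ..., 138}, pigeonhole forces two integers of the same colour, which form a monochromatic 2-AP. Hence W(137, 2) = 138.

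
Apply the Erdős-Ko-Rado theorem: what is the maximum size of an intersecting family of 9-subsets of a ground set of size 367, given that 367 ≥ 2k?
max |F| = C(366, 8) = 7393909947633495

Erdős-Ko-Rado (1961): when n ≥ 2k, max |F| = C(n−1, k−1). The bound is attained by the star {A : i ∈ A} for any fixed i ∈ [n]. Here C(367−1, 9−1) = C(366, 8) = 7393909947633495.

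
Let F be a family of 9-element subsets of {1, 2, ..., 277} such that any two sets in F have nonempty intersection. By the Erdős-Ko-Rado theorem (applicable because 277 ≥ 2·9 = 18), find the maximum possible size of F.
max |F| = C(276, 8) = 753856530505650

Erdős-Ko-Rado (1961): when n ≥ 2k, max |F| = C(n−1, k−1). The bound is attained by the star {A : i ∈ A} for any fixed i ∈ [n]. Here C(277−1, 9−1) = C(276, 8) = 753856530505650.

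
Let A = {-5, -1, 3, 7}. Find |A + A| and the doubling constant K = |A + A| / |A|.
K = |A + A| / |A| = 7/4

Enumerate A + A = {a + b : a, b ∈ A}. With |A| = 4, there are |A|^2 = 16 ordered sum pairs; collecting distinct values, A + A = {-10, -6, -2, 2, 6, 10, 14}, so |A + A| = 7. Thus K = 7/4. Here |A + A| = 2|A| − 1 = 7, the minimum possible — so K = 7/4 is minimal, which holds iff A is an arithmetic progression.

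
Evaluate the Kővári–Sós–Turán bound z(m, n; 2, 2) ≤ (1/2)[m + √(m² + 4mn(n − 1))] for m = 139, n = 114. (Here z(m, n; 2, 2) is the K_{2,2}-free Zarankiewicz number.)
z(139, 114; 2, 2) ≤ (1/2)[139 + √(139² + 4·139·114·113)] = (1/2)[139 + √7181713] = 1409.4359

Kővári–Sós–Turán: let r_1, ..., r_139 be the row sums and z = Σ r_i the total number of 1s. Each pair of columns can share at most one row with both entries 1 (else a 2×2 all-ones block appears), so Σ_i C(r_i, 2) ≤ C(114, 2) = 6441. By convexity Σ_i C(r_i, 2) ≥ 139·C(z/139, 2) = z(z − 139)/(2·139), giving z² − 139z − 139·114·113 ≤ 0 and hence z ≤ (1/2)[139 + √(19321 + 4·1790598)] = (1/2)[139 + √7181713] ≈ (1/2)(139 + 2679.8718) = 1409.4359.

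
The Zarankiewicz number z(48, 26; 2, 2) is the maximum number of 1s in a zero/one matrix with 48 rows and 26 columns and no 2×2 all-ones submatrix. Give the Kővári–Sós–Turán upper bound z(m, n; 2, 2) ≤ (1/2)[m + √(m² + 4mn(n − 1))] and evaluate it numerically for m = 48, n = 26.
z(48, 26; 2, 2) ≤ (1/2)[48 + √(48² + 4·48·26·25)] = (1/2)[48 + √127104] = 202.2582

Kővári–Sós–Turán: let r_1, ..., r_48 be the row sums and z = Σ r_i the total number of 1s. Each pair of columns can share at most one row with both entries 1 (else a 2×2 all-ones block appears), so Σ_i C(r_i, 2) ≤ C(26, 2) = 325. By convexity Σ_i C(r_i, 2) ≥ 48·C(z/48, 2) = z(z − 48)/(2·48), giving z² − 48z − 48·26·25 ≤ 0 and hence z ≤ (1/2)[48 + √(2304 + 4·31200)] = (1/2)[48 + √127104] ≈ (1/2)(48 + 356.5165) = 202.2582.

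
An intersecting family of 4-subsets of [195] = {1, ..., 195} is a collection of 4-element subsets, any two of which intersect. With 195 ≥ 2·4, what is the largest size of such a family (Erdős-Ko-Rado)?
max |F| = C(194, 3) = 1198144

The Erdős-Ko-Rado theorem states: for n ≥ 2k, an intersecting family of k-subsets of an n-element set has size at most C(n − 1, k − 1), with equality for 'star' families {A ⊆ [n] : |A| = k, i ∈ A} (fix an element i). For n = 195, k = 4: C(194, 3) = 1198144.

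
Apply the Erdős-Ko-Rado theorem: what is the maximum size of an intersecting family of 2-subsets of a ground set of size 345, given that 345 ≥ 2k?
max |F| = C(344, 1) = 344

Erdős-Ko-Rado (1961): when n ≥ 2k, max |F| = C(n−1, k−1). The bound is attained by the star {A : i ∈ A} for any fixed i ∈ [n]. Here C(345−1, 2−1) = C(344, 1) = 344.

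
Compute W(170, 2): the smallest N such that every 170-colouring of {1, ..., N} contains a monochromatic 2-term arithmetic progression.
W(170, 2) = 170 + 1 = 171

A 2-term AP is any pair of integers, so a monochromatic 2-AP exists iff some colour is used at least twice. With 170 colours, the colouring i ↦ i on {1, ..., 170} uses each colour once, avoiding any monochromatic pair, so W(170, 2) > 170. For {1, ..., 171}, pigeonhole forces two integers of the same colour, which form a monochromatic 2-AP. Hence W(170, 2) = 171.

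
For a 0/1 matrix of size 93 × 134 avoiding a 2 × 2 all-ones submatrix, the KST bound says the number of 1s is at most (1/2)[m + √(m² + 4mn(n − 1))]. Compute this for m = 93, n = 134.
z(93, 134; 2, 2) ≤ (1/2)[93 + √(93² + 4·93·134·133)] = (1/2)[93 + √6638433] = 1334.7578

Kővári–Sós–Turán: let r_1, ..., r_93 be the row sums and z = Σ r_i the total number of 1s. Each pair of columns can share at most one row with both entries 1 (else a 2×2 all-ones block appears), so Σ_i C(r_i, 2) ≤ C(134, 2) = 8911. By convexity Σ_i C(r_i, 2) ≥ 93·C(z/93, 2) = z(z − 93)/(2·93), giving z² − 93z − 93·134·133 ≤ 0 and hence z ≤ (1/2)[93 + √(8649 + 4·1657446)] = (1/2)[93 + √6638433] ≈ (1/2)(93 + 2576.5157) = 1334.7578.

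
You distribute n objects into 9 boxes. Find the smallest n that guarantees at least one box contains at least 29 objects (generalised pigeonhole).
n = (29 − 1)·9 + 1 = 253

By the generalised pigeonhole principle, to guarantee some box contains ≥ r objects we need more than (r − 1) · k objects total. Threshold: n = (r − 1) · k + 1. With r = 29 and k = 9: n = 28 · 9 + 1 = 252 + 1 = 253. For n = 252 = 28 · 9, we can put exactly 28 objects in every box, avoiding 29 in any single one — so 253 is tight.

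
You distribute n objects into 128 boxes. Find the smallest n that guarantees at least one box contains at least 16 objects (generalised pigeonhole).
n = (16 − 1)·128 + 1 = 1921

By the generalised pigeonhole principle, to guarantee some box contains ≥ r objects we need more than (r − 1) · k objects total. Threshold: n = (r − 1) · k + 1. With r = 16 and k = 128: n = 15 · 128 + 1 = 1920 + 1 = 1921. For n = 1920 = 15 · 128, we can put exactly 15 objects in every box, avoiding 16 in any single one — so 1921 is tight.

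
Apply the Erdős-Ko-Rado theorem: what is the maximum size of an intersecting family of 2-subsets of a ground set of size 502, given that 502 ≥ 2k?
max |F| = C(501, 1) = 501

The Erdős-Ko-Rado theorem states: for n ≥ 2k, an intersecting family of k-subsets of an n-element set has size at most C(n − 1, k − 1), with equality for 'star' families {A ⊆ [n] : |A| = k, i ∈ A} (fix an element i). For n = 502, k = 2: C(501, 1) = 501.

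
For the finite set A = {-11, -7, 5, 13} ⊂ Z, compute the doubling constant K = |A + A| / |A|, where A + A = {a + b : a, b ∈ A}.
K = |A + A| / |A| = 10/4 = 5/2

Enumerate A + A = {a + b : a, b ∈ A}. With |A| = 4, there are |A|^2 = 16 ordered sum pairs; collecting distinct values, A + A = {-22, -18, -14, -6, -2, 2, 6, 10, 18, 26}, so |A + A| = 10. Thus K = 10/4 = 5/2. For comparison, the minimum possible |A + A| over all 4-element sets is 2·4 − 1 = 7 (so min K = 7/4), attained only by arithmetic progressions.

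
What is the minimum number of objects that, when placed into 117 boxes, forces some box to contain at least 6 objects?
n = (6 − 1)·117 + 1 = 586

By the generalised pigeonhole principle, to guarantee some box contains ≥ r objects we need more than (r − 1) · k objects total. Threshold: n = (r − 1) · k + 1. With r = 6 and k = 117: n = 5 · 117 + 1 = 585 + 1 = 586. For n = 585 = 5 · 117, we can put exactly 5 objects in every box, avoiding 6 in any single one — so 586 is tight.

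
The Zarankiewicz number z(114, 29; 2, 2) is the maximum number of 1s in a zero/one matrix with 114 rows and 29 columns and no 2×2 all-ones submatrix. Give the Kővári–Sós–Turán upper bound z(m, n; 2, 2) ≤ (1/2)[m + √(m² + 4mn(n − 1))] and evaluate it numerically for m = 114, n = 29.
z(114, 29; 2, 2) ≤ (1/2)[114 + √(114² + 4·114·29·28)] = (1/2)[114 + √383268] = 366.5432

Kővári–Sós–Turán: let r_1, ..., r_114 be the row sums and z = Σ r_i the total number of 1s. Each pair of columns can share at most one row with both entries 1 (else a 2×2 all-ones block appears), so Σ_i C(r_i, 2) ≤ C(29, 2) = 406. By convexity Σ_i C(r_i, 2) ≥ 114·C(z/114, 2) = z(z − 114)/(2·114), giving z² − 114z − 114·29·28 ≤ 0 and hence z ≤ (1/2)[114 + √(12996 + 4·92568)] = (1/2)[114 + √383268] ≈ (1/2)(114 + 619.0864) = 366.5432.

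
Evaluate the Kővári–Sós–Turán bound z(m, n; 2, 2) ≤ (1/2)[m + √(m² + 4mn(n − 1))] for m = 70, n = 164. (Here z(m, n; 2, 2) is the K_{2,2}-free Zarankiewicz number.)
z(70, 164; 2, 2) ≤ (1/2)[70 + √(70² + 4·70·164·163)] = (1/2)[70 + √7489860] = 1403.3804

Kővári–Sós–Turán: let r_1, ..., r_70 be the row sums and z = Σ r_i the total number of 1s. Each pair of columns can share at most one row with both entries 1 (else a 2×2 all-ones block appears), so Σ_i C(r_i, 2) ≤ C(164, 2) = 13366. By convexity Σ_i C(r_i, 2) ≥ 70·C(z/70, 2) = z(z − 70)/(2·70), giving z² − 70z − 70·164·163 ≤ 0 and hence z ≤ (1/2)[70 + √(4900 + 4·1871240)] = (1/2)[70 + √7489860] ≈ (1/2)(70 + 2736.7609) = 1403.3804.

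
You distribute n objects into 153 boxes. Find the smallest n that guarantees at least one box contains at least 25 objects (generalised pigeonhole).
n = (25 − 1)·153 + 1 = 3673

By the generalised pigeonhole principle, to guarantee some box contains ≥ r objects we need more than (r − 1) · k objects total. Threshold: n = (r − 1) · k + 1. With r = 25 and k = 153: n = 24 · 153 + 1 = 3672 + 1 = 3673. For n = 3672 = 24 · 153, we can put exactly 24 objects in every box, avoiding 25 in any single one — so 3673 is tight.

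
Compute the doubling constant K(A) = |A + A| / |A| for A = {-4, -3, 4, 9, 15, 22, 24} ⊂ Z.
K = |A + A| / |A| = 26/7

Enumerate A + A = {a + b : a, b ∈ A}. With |A| = 7, there are |A|^2 = 49 ordered sum pairs; collecting distinct values, A + A = {-8, -7, -6, 0, 1, 5, 6, 8, 11, 12, 13, 18, 19, 20, 21, 24, 26, 28, 30, 31, 33, 37, 39, 44, 46, 48}, so |A + A| = 26. Thus K = 26/7. For comparison, the minimum possible |A + A| over all 7-element sets is 2·7 − 1 = 13 (so min K = 13/7), attained only by arithmetic progressions.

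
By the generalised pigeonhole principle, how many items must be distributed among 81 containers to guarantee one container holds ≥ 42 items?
n = (42 − 1)·81 + 1 = 3322

By the generalised pigeonhole principle, to guarantee some box contains ≥ r objects we need more than (r − 1) · k objects total. Threshold: n = (r − 1) · k + 1. With r = 42 and k = 81: n = 41 · 81 + 1 = 3321 + 1 = 3322. For n = 3321 = 41 · 81, we can put exactly 41 objects in every box, avoiding 42 in any single one — so 3322 is tight.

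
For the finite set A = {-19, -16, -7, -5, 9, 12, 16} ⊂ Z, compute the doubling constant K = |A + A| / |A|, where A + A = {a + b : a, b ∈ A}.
K = |A + A| / |A| = 26/7

Enumerate A + A = {a + b : a, b ∈ A}. With |A| = 7, there are |A|^2 = 49 ordered sum pairs; collecting distinct values, A + A = {-38, -35, -32, -26, -24, -23, -21, -14, -12, -10, -7, -4, -3, 0, 2, 4, 5, 7, 9, 11, 18, 21, 24, 25, 28, 32}, so |A + A| = 26. Thus K = 26/7. For comparison, the minimum possible |A + A| over all 7-element sets is 2·7 − 1 = 13 (so min K = 13/7), attained only by arithmetic progressions.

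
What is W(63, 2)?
W(63, 2) = 63 + 1 = 64

A 2-term AP is any pair of integers, so a monochromatic 2-AP exists iff some colour is used at least twice. With 63 colours, the colouring i ↦ i on {1, ..., 63} uses each colour once, avoiding any monochromatic pair, so W(63, 2) > 63. For {1, ..., 64}, pigeonhole forces two integers of the same colour, which form a monochromatic 2-AP. Hence W(63, 2) = 64.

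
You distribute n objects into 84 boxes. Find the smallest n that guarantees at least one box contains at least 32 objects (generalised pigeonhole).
n = (32 − 1)·84 + 1 = 2605

By the generalised pigeonhole principle, to guarantee some box contains ≥ r objects we need more than (r − 1) · k objects total. Threshold: n = (r − 1) · k + 1. With r = 32 and k = 84: n = 31 · 84 + 1 = 2604 + 1 = 2605. For n = 2604 = 31 · 84, we can put exactly 31 objects in every box, avoiding 32 in any single one — so 2605 is tight.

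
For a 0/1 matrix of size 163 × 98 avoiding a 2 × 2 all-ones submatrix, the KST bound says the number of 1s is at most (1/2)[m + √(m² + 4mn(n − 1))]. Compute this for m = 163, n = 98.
z(163, 98; 2, 2) ≤ (1/2)[163 + √(163² + 4·163·98·97)] = (1/2)[163 + √6224481] = 1328.9455

Kővári–Sós–Turán: let r_1, ..., r_163 be the row sums and z = Σ r_i the total number of 1s. Each pair of columns can share at most one row with both entries 1 (else a 2×2 all-ones block appears), so Σ_i C(r_i, 2) ≤ C(98, 2) = 4753. By convexity Σ_i C(r_i, 2) ≥ 163·C(z/163, 2) = z(z − 163)/(2·163), giving z² − 163z − 163·98·97 ≤ 0 and hence z ≤ (1/2)[163 + √(26569 + 4·1549478)] = (1/2)[163 + √6224481] ≈ (1/2)(163 + 2494.891) = 1328.9455.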